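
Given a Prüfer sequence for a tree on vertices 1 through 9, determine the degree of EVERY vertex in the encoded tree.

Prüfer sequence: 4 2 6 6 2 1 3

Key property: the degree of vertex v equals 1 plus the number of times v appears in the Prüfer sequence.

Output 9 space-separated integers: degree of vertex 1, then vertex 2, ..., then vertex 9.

Answer: 2 3 2 2 1 3 1 1 1

Derivation:
p_1 = 4: count[4] becomes 1
p_2 = 2: count[2] becomes 1
p_3 = 6: count[6] becomes 1
p_4 = 6: count[6] becomes 2
p_5 = 2: count[2] becomes 2
p_6 = 1: count[1] becomes 1
p_7 = 3: count[3] becomes 1
Degrees (1 + count): deg[1]=1+1=2, deg[2]=1+2=3, deg[3]=1+1=2, deg[4]=1+1=2, deg[5]=1+0=1, deg[6]=1+2=3, deg[7]=1+0=1, deg[8]=1+0=1, deg[9]=1+0=1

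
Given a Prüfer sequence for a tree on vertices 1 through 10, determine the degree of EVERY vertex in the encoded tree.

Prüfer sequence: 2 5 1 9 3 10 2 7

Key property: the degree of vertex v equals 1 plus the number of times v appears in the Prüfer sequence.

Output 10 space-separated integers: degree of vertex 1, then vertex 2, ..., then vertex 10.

Answer: 2 3 2 1 2 1 2 1 2 2

Derivation:
p_1 = 2: count[2] becomes 1
p_2 = 5: count[5] becomes 1
p_3 = 1: count[1] becomes 1
p_4 = 9: count[9] becomes 1
p_5 = 3: count[3] becomes 1
p_6 = 10: count[10] becomes 1
p_7 = 2: count[2] becomes 2
p_8 = 7: count[7] becomes 1
Degrees (1 + count): deg[1]=1+1=2, deg[2]=1+2=3, deg[3]=1+1=2, deg[4]=1+0=1, deg[5]=1+1=2, deg[6]=1+0=1, deg[7]=1+1=2, deg[8]=1+0=1, deg[9]=1+1=2, deg[10]=1+1=2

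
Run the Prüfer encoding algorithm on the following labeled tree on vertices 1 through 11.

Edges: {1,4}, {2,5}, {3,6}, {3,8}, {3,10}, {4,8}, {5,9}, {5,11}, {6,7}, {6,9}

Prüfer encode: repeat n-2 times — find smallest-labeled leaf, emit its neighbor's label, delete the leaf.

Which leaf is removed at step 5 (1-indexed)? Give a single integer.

Answer: 8

Derivation:
Step 1: current leaves = {1,2,7,10,11}. Remove leaf 1 (neighbor: 4).
Step 2: current leaves = {2,4,7,10,11}. Remove leaf 2 (neighbor: 5).
Step 3: current leaves = {4,7,10,11}. Remove leaf 4 (neighbor: 8).
Step 4: current leaves = {7,8,10,11}. Remove leaf 7 (neighbor: 6).
Step 5: current leaves = {8,10,11}. Remove leaf 8 (neighbor: 3).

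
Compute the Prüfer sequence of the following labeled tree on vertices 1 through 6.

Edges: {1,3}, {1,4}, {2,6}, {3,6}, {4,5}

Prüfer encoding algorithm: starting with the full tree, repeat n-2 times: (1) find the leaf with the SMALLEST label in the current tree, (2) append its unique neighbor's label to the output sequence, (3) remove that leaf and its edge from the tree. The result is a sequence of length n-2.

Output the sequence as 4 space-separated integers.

Step 1: leaves = {2,5}. Remove smallest leaf 2, emit neighbor 6.
Step 2: leaves = {5,6}. Remove smallest leaf 5, emit neighbor 4.
Step 3: leaves = {4,6}. Remove smallest leaf 4, emit neighbor 1.
Step 4: leaves = {1,6}. Remove smallest leaf 1, emit neighbor 3.
Done: 2 vertices remain (3, 6). Sequence = [6 4 1 3]

Answer: 6 4 1 3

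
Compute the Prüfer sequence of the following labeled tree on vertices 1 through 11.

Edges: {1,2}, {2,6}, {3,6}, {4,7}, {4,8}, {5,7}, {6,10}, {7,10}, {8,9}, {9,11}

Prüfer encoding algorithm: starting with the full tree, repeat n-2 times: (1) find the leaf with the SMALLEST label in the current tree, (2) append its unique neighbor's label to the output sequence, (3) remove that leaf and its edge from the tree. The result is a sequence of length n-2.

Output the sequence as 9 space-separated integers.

Step 1: leaves = {1,3,5,11}. Remove smallest leaf 1, emit neighbor 2.
Step 2: leaves = {2,3,5,11}. Remove smallest leaf 2, emit neighbor 6.
Step 3: leaves = {3,5,11}. Remove smallest leaf 3, emit neighbor 6.
Step 4: leaves = {5,6,11}. Remove smallest leaf 5, emit neighbor 7.
Step 5: leaves = {6,11}. Remove smallest leaf 6, emit neighbor 10.
Step 6: leaves = {10,11}. Remove smallest leaf 10, emit neighbor 7.
Step 7: leaves = {7,11}. Remove smallest leaf 7, emit neighbor 4.
Step 8: leaves = {4,11}. Remove smallest leaf 4, emit neighbor 8.
Step 9: leaves = {8,11}. Remove smallest leaf 8, emit neighbor 9.
Done: 2 vertices remain (9, 11). Sequence = [2 6 6 7 10 7 4 8 9]

Answer: 2 6 6 7 10 7 4 8 9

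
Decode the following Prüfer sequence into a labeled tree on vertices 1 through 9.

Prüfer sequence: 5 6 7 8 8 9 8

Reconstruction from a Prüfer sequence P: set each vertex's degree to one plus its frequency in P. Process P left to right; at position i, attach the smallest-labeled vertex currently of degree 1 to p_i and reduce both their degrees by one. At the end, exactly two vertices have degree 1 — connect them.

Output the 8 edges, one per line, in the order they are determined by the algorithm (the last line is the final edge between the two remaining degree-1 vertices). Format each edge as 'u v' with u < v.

Initial degrees: {1:1, 2:1, 3:1, 4:1, 5:2, 6:2, 7:2, 8:4, 9:2}
Step 1: smallest deg-1 vertex = 1, p_1 = 5. Add edge {1,5}. Now deg[1]=0, deg[5]=1.
Step 2: smallest deg-1 vertex = 2, p_2 = 6. Add edge {2,6}. Now deg[2]=0, deg[6]=1.
Step 3: smallest deg-1 vertex = 3, p_3 = 7. Add edge {3,7}. Now deg[3]=0, deg[7]=1.
Step 4: smallest deg-1 vertex = 4, p_4 = 8. Add edge {4,8}. Now deg[4]=0, deg[8]=3.
Step 5: smallest deg-1 vertex = 5, p_5 = 8. Add edge {5,8}. Now deg[5]=0, deg[8]=2.
Step 6: smallest deg-1 vertex = 6, p_6 = 9. Add edge {6,9}. Now deg[6]=0, deg[9]=1.
Step 7: smallest deg-1 vertex = 7, p_7 = 8. Add edge {7,8}. Now deg[7]=0, deg[8]=1.
Final: two remaining deg-1 vertices are 8, 9. Add edge {8,9}.

Answer: 1 5
2 6
3 7
4 8
5 8
6 9
7 8
8 9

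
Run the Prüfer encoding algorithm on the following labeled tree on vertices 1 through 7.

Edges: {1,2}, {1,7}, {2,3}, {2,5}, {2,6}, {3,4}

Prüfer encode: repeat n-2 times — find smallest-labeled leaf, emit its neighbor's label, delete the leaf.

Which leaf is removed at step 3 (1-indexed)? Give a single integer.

Answer: 5

Derivation:
Step 1: current leaves = {4,5,6,7}. Remove leaf 4 (neighbor: 3).
Step 2: current leaves = {3,5,6,7}. Remove leaf 3 (neighbor: 2).
Step 3: current leaves = {5,6,7}. Remove leaf 5 (neighbor: 2).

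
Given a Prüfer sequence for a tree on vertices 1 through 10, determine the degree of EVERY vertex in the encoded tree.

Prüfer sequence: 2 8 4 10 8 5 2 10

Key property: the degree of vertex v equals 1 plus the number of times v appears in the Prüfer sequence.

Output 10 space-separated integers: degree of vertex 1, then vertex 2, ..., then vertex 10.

p_1 = 2: count[2] becomes 1
p_2 = 8: count[8] becomes 1
p_3 = 4: count[4] becomes 1
p_4 = 10: count[10] becomes 1
p_5 = 8: count[8] becomes 2
p_6 = 5: count[5] becomes 1
p_7 = 2: count[2] becomes 2
p_8 = 10: count[10] becomes 2
Degrees (1 + count): deg[1]=1+0=1, deg[2]=1+2=3, deg[3]=1+0=1, deg[4]=1+1=2, deg[5]=1+1=2, deg[6]=1+0=1, deg[7]=1+0=1, deg[8]=1+2=3, deg[9]=1+0=1, deg[10]=1+2=3

Answer: 1 3 1 2 2 1 1 3 1 3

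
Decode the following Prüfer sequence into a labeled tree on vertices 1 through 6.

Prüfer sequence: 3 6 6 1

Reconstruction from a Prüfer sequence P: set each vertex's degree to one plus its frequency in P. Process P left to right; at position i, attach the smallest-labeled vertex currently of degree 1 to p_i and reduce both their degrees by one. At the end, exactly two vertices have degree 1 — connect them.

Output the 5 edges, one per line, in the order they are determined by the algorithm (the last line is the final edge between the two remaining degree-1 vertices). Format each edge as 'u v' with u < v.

Answer: 2 3
3 6
4 6
1 5
1 6

Derivation:
Initial degrees: {1:2, 2:1, 3:2, 4:1, 5:1, 6:3}
Step 1: smallest deg-1 vertex = 2, p_1 = 3. Add edge {2,3}. Now deg[2]=0, deg[3]=1.
Step 2: smallest deg-1 vertex = 3, p_2 = 6. Add edge {3,6}. Now deg[3]=0, deg[6]=2.
Step 3: smallest deg-1 vertex = 4, p_3 = 6. Add edge {4,6}. Now deg[4]=0, deg[6]=1.
Step 4: smallest deg-1 vertex = 5, p_4 = 1. Add edge {1,5}. Now deg[5]=0, deg[1]=1.
Final: two remaining deg-1 vertices are 1, 6. Add edge {1,6}.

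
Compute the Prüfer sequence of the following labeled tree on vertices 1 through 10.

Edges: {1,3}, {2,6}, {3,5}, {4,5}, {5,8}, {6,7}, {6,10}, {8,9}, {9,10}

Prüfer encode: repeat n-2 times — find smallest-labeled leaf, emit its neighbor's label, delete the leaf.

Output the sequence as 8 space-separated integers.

Step 1: leaves = {1,2,4,7}. Remove smallest leaf 1, emit neighbor 3.
Step 2: leaves = {2,3,4,7}. Remove smallest leaf 2, emit neighbor 6.
Step 3: leaves = {3,4,7}. Remove smallest leaf 3, emit neighbor 5.
Step 4: leaves = {4,7}. Remove smallest leaf 4, emit neighbor 5.
Step 5: leaves = {5,7}. Remove smallest leaf 5, emit neighbor 8.
Step 6: leaves = {7,8}. Remove smallest leaf 7, emit neighbor 6.
Step 7: leaves = {6,8}. Remove smallest leaf 6, emit neighbor 10.
Step 8: leaves = {8,10}. Remove smallest leaf 8, emit neighbor 9.
Done: 2 vertices remain (9, 10). Sequence = [3 6 5 5 8 6 10 9]

Answer: 3 6 5 5 8 6 10 9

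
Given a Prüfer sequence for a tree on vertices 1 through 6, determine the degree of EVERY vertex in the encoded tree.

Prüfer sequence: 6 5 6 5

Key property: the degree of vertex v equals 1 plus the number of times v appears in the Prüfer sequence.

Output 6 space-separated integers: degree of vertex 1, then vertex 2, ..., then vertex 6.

p_1 = 6: count[6] becomes 1
p_2 = 5: count[5] becomes 1
p_3 = 6: count[6] becomes 2
p_4 = 5: count[5] becomes 2
Degrees (1 + count): deg[1]=1+0=1, deg[2]=1+0=1, deg[3]=1+0=1, deg[4]=1+0=1, deg[5]=1+2=3, deg[6]=1+2=3

Answer: 1 1 1 1 3 3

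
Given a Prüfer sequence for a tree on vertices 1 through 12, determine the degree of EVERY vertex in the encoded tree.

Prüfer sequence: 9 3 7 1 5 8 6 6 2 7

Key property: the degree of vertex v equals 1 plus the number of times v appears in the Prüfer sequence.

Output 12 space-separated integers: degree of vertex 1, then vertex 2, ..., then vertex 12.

p_1 = 9: count[9] becomes 1
p_2 = 3: count[3] becomes 1
p_3 = 7: count[7] becomes 1
p_4 = 1: count[1] becomes 1
p_5 = 5: count[5] becomes 1
p_6 = 8: count[8] becomes 1
p_7 = 6: count[6] becomes 1
p_8 = 6: count[6] becomes 2
p_9 = 2: count[2] becomes 1
p_10 = 7: count[7] becomes 2
Degrees (1 + count): deg[1]=1+1=2, deg[2]=1+1=2, deg[3]=1+1=2, deg[4]=1+0=1, deg[5]=1+1=2, deg[6]=1+2=3, deg[7]=1+2=3, deg[8]=1+1=2, deg[9]=1+1=2, deg[10]=1+0=1, deg[11]=1+0=1, deg[12]=1+0=1

Answer: 2 2 2 1 2 3 3 2 2 1 1 1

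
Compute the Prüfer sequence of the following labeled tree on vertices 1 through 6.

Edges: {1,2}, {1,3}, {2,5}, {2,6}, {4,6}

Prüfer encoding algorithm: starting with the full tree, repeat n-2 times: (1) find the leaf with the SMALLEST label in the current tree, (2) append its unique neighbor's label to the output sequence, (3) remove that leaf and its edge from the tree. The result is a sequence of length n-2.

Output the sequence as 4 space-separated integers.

Answer: 1 2 6 2

Derivation:
Step 1: leaves = {3,4,5}. Remove smallest leaf 3, emit neighbor 1.
Step 2: leaves = {1,4,5}. Remove smallest leaf 1, emit neighbor 2.
Step 3: leaves = {4,5}. Remove smallest leaf 4, emit neighbor 6.
Step 4: leaves = {5,6}. Remove smallest leaf 5, emit neighbor 2.
Done: 2 vertices remain (2, 6). Sequence = [1 2 6 2]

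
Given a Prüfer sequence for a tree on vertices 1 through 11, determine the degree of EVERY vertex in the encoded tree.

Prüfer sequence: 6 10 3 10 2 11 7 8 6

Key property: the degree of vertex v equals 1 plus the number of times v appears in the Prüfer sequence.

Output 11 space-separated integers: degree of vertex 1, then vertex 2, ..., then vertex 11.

Answer: 1 2 2 1 1 3 2 2 1 3 2

Derivation:
p_1 = 6: count[6] becomes 1
p_2 = 10: count[10] becomes 1
p_3 = 3: count[3] becomes 1
p_4 = 10: count[10] becomes 2
p_5 = 2: count[2] becomes 1
p_6 = 11: count[11] becomes 1
p_7 = 7: count[7] becomes 1
p_8 = 8: count[8] becomes 1
p_9 = 6: count[6] becomes 2
Degrees (1 + count): deg[1]=1+0=1, deg[2]=1+1=2, deg[3]=1+1=2, deg[4]=1+0=1, deg[5]=1+0=1, deg[6]=1+2=3, deg[7]=1+1=2, deg[8]=1+1=2, deg[9]=1+0=1, deg[10]=1+2=3, deg[11]=1+1=2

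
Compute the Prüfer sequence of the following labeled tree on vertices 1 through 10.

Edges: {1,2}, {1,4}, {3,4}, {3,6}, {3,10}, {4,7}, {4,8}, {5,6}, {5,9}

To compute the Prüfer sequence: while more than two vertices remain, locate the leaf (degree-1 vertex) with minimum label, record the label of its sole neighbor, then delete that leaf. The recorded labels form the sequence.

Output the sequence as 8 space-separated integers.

Step 1: leaves = {2,7,8,9,10}. Remove smallest leaf 2, emit neighbor 1.
Step 2: leaves = {1,7,8,9,10}. Remove smallest leaf 1, emit neighbor 4.
Step 3: leaves = {7,8,9,10}. Remove smallest leaf 7, emit neighbor 4.
Step 4: leaves = {8,9,10}. Remove smallest leaf 8, emit neighbor 4.
Step 5: leaves = {4,9,10}. Remove smallest leaf 4, emit neighbor 3.
Step 6: leaves = {9,10}. Remove smallest leaf 9, emit neighbor 5.
Step 7: leaves = {5,10}. Remove smallest leaf 5, emit neighbor 6.
Step 8: leaves = {6,10}. Remove smallest leaf 6, emit neighbor 3.
Done: 2 vertices remain (3, 10). Sequence = [1 4 4 4 3 5 6 3]

Answer: 1 4 4 4 3 5 6 3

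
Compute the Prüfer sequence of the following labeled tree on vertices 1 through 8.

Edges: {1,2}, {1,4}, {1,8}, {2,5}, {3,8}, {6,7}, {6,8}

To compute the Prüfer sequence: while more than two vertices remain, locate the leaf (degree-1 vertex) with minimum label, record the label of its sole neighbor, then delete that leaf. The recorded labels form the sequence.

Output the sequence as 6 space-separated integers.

Answer: 8 1 2 1 8 6

Derivation:
Step 1: leaves = {3,4,5,7}. Remove smallest leaf 3, emit neighbor 8.
Step 2: leaves = {4,5,7}. Remove smallest leaf 4, emit neighbor 1.
Step 3: leaves = {5,7}. Remove smallest leaf 5, emit neighbor 2.
Step 4: leaves = {2,7}. Remove smallest leaf 2, emit neighbor 1.
Step 5: leaves = {1,7}. Remove smallest leaf 1, emit neighbor 8.
Step 6: leaves = {7,8}. Remove smallest leaf 7, emit neighbor 6.
Done: 2 vertices remain (6, 8). Sequence = [8 1 2 1 8 6]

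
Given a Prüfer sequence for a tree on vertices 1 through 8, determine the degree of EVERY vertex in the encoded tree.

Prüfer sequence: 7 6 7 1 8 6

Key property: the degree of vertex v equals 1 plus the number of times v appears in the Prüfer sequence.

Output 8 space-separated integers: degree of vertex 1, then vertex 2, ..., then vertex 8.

Answer: 2 1 1 1 1 3 3 2

Derivation:
p_1 = 7: count[7] becomes 1
p_2 = 6: count[6] becomes 1
p_3 = 7: count[7] becomes 2
p_4 = 1: count[1] becomes 1
p_5 = 8: count[8] becomes 1
p_6 = 6: count[6] becomes 2
Degrees (1 + count): deg[1]=1+1=2, deg[2]=1+0=1, deg[3]=1+0=1, deg[4]=1+0=1, deg[5]=1+0=1, deg[6]=1+2=3, deg[7]=1+2=3, deg[8]=1+1=2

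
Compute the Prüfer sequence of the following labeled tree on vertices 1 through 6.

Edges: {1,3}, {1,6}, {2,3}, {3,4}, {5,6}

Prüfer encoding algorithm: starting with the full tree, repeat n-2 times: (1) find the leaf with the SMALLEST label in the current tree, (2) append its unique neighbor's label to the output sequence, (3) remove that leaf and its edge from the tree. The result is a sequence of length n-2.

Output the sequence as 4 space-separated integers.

Answer: 3 3 1 6

Derivation:
Step 1: leaves = {2,4,5}. Remove smallest leaf 2, emit neighbor 3.
Step 2: leaves = {4,5}. Remove smallest leaf 4, emit neighbor 3.
Step 3: leaves = {3,5}. Remove smallest leaf 3, emit neighbor 1.
Step 4: leaves = {1,5}. Remove smallest leaf 1, emit neighbor 6.
Done: 2 vertices remain (5, 6). Sequence = [3 3 1 6]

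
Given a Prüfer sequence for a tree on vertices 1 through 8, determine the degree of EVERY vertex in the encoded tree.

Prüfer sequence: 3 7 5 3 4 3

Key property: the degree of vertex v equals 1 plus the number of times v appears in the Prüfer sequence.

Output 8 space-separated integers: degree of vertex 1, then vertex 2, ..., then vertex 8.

Answer: 1 1 4 2 2 1 2 1

Derivation:
p_1 = 3: count[3] becomes 1
p_2 = 7: count[7] becomes 1
p_3 = 5: count[5] becomes 1
p_4 = 3: count[3] becomes 2
p_5 = 4: count[4] becomes 1
p_6 = 3: count[3] becomes 3
Degrees (1 + count): deg[1]=1+0=1, deg[2]=1+0=1, deg[3]=1+3=4, deg[4]=1+1=2, deg[5]=1+1=2, deg[6]=1+0=1, deg[7]=1+1=2, deg[8]=1+0=1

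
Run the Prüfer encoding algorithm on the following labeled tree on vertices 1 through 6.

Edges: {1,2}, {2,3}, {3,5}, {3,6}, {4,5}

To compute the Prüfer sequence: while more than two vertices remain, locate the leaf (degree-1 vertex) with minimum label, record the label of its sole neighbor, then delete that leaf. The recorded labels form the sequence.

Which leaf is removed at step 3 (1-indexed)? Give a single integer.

Answer: 4

Derivation:
Step 1: current leaves = {1,4,6}. Remove leaf 1 (neighbor: 2).
Step 2: current leaves = {2,4,6}. Remove leaf 2 (neighbor: 3).
Step 3: current leaves = {4,6}. Remove leaf 4 (neighbor: 5).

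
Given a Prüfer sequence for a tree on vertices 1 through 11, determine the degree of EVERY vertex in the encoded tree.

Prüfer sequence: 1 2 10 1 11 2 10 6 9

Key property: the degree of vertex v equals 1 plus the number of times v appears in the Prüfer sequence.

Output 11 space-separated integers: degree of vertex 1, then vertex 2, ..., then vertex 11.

p_1 = 1: count[1] becomes 1
p_2 = 2: count[2] becomes 1
p_3 = 10: count[10] becomes 1
p_4 = 1: count[1] becomes 2
p_5 = 11: count[11] becomes 1
p_6 = 2: count[2] becomes 2
p_7 = 10: count[10] becomes 2
p_8 = 6: count[6] becomes 1
p_9 = 9: count[9] becomes 1
Degrees (1 + count): deg[1]=1+2=3, deg[2]=1+2=3, deg[3]=1+0=1, deg[4]=1+0=1, deg[5]=1+0=1, deg[6]=1+1=2, deg[7]=1+0=1, deg[8]=1+0=1, deg[9]=1+1=2, deg[10]=1+2=3, deg[11]=1+1=2

Answer: 3 3 1 1 1 2 1 1 2 3 2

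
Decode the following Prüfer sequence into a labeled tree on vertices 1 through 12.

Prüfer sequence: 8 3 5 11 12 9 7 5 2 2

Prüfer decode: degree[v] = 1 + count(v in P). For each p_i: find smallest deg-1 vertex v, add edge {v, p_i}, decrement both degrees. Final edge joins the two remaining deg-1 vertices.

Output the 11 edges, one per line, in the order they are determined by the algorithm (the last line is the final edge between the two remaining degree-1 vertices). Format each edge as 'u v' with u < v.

Initial degrees: {1:1, 2:3, 3:2, 4:1, 5:3, 6:1, 7:2, 8:2, 9:2, 10:1, 11:2, 12:2}
Step 1: smallest deg-1 vertex = 1, p_1 = 8. Add edge {1,8}. Now deg[1]=0, deg[8]=1.
Step 2: smallest deg-1 vertex = 4, p_2 = 3. Add edge {3,4}. Now deg[4]=0, deg[3]=1.
Step 3: smallest deg-1 vertex = 3, p_3 = 5. Add edge {3,5}. Now deg[3]=0, deg[5]=2.
Step 4: smallest deg-1 vertex = 6, p_4 = 11. Add edge {6,11}. Now deg[6]=0, deg[11]=1.
Step 5: smallest deg-1 vertex = 8, p_5 = 12. Add edge {8,12}. Now deg[8]=0, deg[12]=1.
Step 6: smallest deg-1 vertex = 10, p_6 = 9. Add edge {9,10}. Now deg[10]=0, deg[9]=1.
Step 7: smallest deg-1 vertex = 9, p_7 = 7. Add edge {7,9}. Now deg[9]=0, deg[7]=1.
Step 8: smallest deg-1 vertex = 7, p_8 = 5. Add edge {5,7}. Now deg[7]=0, deg[5]=1.
Step 9: smallest deg-1 vertex = 5, p_9 = 2. Add edge {2,5}. Now deg[5]=0, deg[2]=2.
Step 10: smallest deg-1 vertex = 11, p_10 = 2. Add edge {2,11}. Now deg[11]=0, deg[2]=1.
Final: two remaining deg-1 vertices are 2, 12. Add edge {2,12}.

Answer: 1 8
3 4
3 5
6 11
8 12
9 10
7 9
5 7
2 5
2 11
2 12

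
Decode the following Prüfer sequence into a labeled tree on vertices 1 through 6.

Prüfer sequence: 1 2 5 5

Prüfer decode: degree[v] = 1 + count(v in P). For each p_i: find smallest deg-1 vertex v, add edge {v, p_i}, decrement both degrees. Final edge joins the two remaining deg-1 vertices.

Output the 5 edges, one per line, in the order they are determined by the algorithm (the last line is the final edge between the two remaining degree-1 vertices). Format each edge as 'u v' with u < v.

Answer: 1 3
1 2
2 5
4 5
5 6

Derivation:
Initial degrees: {1:2, 2:2, 3:1, 4:1, 5:3, 6:1}
Step 1: smallest deg-1 vertex = 3, p_1 = 1. Add edge {1,3}. Now deg[3]=0, deg[1]=1.
Step 2: smallest deg-1 vertex = 1, p_2 = 2. Add edge {1,2}. Now deg[1]=0, deg[2]=1.
Step 3: smallest deg-1 vertex = 2, p_3 = 5. Add edge {2,5}. Now deg[2]=0, deg[5]=2.
Step 4: smallest deg-1 vertex = 4, p_4 = 5. Add edge {4,5}. Now deg[4]=0, deg[5]=1.
Final: two remaining deg-1 vertices are 5, 6. Add edge {5,6}.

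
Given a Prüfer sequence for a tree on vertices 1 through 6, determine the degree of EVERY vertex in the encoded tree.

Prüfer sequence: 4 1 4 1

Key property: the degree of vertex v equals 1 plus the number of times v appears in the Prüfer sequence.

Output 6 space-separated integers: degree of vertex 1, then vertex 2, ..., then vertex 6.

Answer: 3 1 1 3 1 1

Derivation:
p_1 = 4: count[4] becomes 1
p_2 = 1: count[1] becomes 1
p_3 = 4: count[4] becomes 2
p_4 = 1: count[1] becomes 2
Degrees (1 + count): deg[1]=1+2=3, deg[2]=1+0=1, deg[3]=1+0=1, deg[4]=1+2=3, deg[5]=1+0=1, deg[6]=1+0=1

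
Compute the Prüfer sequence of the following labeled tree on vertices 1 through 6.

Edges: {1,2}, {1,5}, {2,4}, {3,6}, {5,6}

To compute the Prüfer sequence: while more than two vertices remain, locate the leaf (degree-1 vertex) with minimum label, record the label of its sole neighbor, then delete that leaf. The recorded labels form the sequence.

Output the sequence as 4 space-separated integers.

Step 1: leaves = {3,4}. Remove smallest leaf 3, emit neighbor 6.
Step 2: leaves = {4,6}. Remove smallest leaf 4, emit neighbor 2.
Step 3: leaves = {2,6}. Remove smallest leaf 2, emit neighbor 1.
Step 4: leaves = {1,6}. Remove smallest leaf 1, emit neighbor 5.
Done: 2 vertices remain (5, 6). Sequence = [6 2 1 5]

Answer: 6 2 1 5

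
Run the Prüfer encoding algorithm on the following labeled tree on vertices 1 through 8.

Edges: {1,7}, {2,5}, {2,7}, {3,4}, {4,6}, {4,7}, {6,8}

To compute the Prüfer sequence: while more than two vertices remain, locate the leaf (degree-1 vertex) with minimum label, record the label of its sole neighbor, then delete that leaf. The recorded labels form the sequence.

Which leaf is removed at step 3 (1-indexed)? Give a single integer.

Step 1: current leaves = {1,3,5,8}. Remove leaf 1 (neighbor: 7).
Step 2: current leaves = {3,5,8}. Remove leaf 3 (neighbor: 4).
Step 3: current leaves = {5,8}. Remove leaf 5 (neighbor: 2).

Answer: 5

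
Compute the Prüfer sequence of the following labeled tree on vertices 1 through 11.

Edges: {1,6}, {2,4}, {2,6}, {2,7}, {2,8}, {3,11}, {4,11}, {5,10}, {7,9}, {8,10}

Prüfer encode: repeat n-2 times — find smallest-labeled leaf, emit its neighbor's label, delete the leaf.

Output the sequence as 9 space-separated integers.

Step 1: leaves = {1,3,5,9}. Remove smallest leaf 1, emit neighbor 6.
Step 2: leaves = {3,5,6,9}. Remove smallest leaf 3, emit neighbor 11.
Step 3: leaves = {5,6,9,11}. Remove smallest leaf 5, emit neighbor 10.
Step 4: leaves = {6,9,10,11}. Remove smallest leaf 6, emit neighbor 2.
Step 5: leaves = {9,10,11}. Remove smallest leaf 9, emit neighbor 7.
Step 6: leaves = {7,10,11}. Remove smallest leaf 7, emit neighbor 2.
Step 7: leaves = {10,11}. Remove smallest leaf 10, emit neighbor 8.
Step 8: leaves = {8,11}. Remove smallest leaf 8, emit neighbor 2.
Step 9: leaves = {2,11}. Remove smallest leaf 2, emit neighbor 4.
Done: 2 vertices remain (4, 11). Sequence = [6 11 10 2 7 2 8 2 4]

Answer: 6 11 10 2 7 2 8 2 4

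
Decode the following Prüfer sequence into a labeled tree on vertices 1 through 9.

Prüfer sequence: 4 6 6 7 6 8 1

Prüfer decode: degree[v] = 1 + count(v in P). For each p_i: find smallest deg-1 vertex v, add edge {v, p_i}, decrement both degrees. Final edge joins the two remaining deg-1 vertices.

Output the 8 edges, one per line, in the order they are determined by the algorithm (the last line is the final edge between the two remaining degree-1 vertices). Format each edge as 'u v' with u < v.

Initial degrees: {1:2, 2:1, 3:1, 4:2, 5:1, 6:4, 7:2, 8:2, 9:1}
Step 1: smallest deg-1 vertex = 2, p_1 = 4. Add edge {2,4}. Now deg[2]=0, deg[4]=1.
Step 2: smallest deg-1 vertex = 3, p_2 = 6. Add edge {3,6}. Now deg[3]=0, deg[6]=3.
Step 3: smallest deg-1 vertex = 4, p_3 = 6. Add edge {4,6}. Now deg[4]=0, deg[6]=2.
Step 4: smallest deg-1 vertex = 5, p_4 = 7. Add edge {5,7}. Now deg[5]=0, deg[7]=1.
Step 5: smallest deg-1 vertex = 7, p_5 = 6. Add edge {6,7}. Now deg[7]=0, deg[6]=1.
Step 6: smallest deg-1 vertex = 6, p_6 = 8. Add edge {6,8}. Now deg[6]=0, deg[8]=1.
Step 7: smallest deg-1 vertex = 8, p_7 = 1. Add edge {1,8}. Now deg[8]=0, deg[1]=1.
Final: two remaining deg-1 vertices are 1, 9. Add edge {1,9}.

Answer: 2 4
3 6
4 6
5 7
6 7
6 8
1 8
1 9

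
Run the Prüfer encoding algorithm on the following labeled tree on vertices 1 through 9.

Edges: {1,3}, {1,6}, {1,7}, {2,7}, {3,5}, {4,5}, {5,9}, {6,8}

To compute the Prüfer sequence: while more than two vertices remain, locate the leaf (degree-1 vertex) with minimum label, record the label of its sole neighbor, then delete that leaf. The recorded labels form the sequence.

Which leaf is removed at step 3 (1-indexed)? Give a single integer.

Answer: 7

Derivation:
Step 1: current leaves = {2,4,8,9}. Remove leaf 2 (neighbor: 7).
Step 2: current leaves = {4,7,8,9}. Remove leaf 4 (neighbor: 5).
Step 3: current leaves = {7,8,9}. Remove leaf 7 (neighbor: 1).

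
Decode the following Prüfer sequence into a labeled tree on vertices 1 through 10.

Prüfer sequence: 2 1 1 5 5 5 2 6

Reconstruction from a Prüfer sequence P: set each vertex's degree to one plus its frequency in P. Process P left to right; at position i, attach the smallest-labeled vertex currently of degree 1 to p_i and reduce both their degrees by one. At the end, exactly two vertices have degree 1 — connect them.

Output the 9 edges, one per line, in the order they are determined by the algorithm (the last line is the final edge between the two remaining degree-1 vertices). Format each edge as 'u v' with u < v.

Answer: 2 3
1 4
1 7
1 5
5 8
5 9
2 5
2 6
6 10

Derivation:
Initial degrees: {1:3, 2:3, 3:1, 4:1, 5:4, 6:2, 7:1, 8:1, 9:1, 10:1}
Step 1: smallest deg-1 vertex = 3, p_1 = 2. Add edge {2,3}. Now deg[3]=0, deg[2]=2.
Step 2: smallest deg-1 vertex = 4, p_2 = 1. Add edge {1,4}. Now deg[4]=0, deg[1]=2.
Step 3: smallest deg-1 vertex = 7, p_3 = 1. Add edge {1,7}. Now deg[7]=0, deg[1]=1.
Step 4: smallest deg-1 vertex = 1, p_4 = 5. Add edge {1,5}. Now deg[1]=0, deg[5]=3.
Step 5: smallest deg-1 vertex = 8, p_5 = 5. Add edge {5,8}. Now deg[8]=0, deg[5]=2.
Step 6: smallest deg-1 vertex = 9, p_6 = 5. Add edge {5,9}. Now deg[9]=0, deg[5]=1.
Step 7: smallest deg-1 vertex = 5, p_7 = 2. Add edge {2,5}. Now deg[5]=0, deg[2]=1.
Step 8: smallest deg-1 vertex = 2, p_8 = 6. Add edge {2,6}. Now deg[2]=0, deg[6]=1.
Final: two remaining deg-1 vertices are 6, 10. Add edge {6,10}.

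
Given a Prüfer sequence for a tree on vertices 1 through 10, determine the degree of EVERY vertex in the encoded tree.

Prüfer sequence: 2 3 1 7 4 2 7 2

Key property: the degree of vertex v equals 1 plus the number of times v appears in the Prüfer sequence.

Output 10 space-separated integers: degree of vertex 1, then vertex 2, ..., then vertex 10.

Answer: 2 4 2 2 1 1 3 1 1 1

Derivation:
p_1 = 2: count[2] becomes 1
p_2 = 3: count[3] becomes 1
p_3 = 1: count[1] becomes 1
p_4 = 7: count[7] becomes 1
p_5 = 4: count[4] becomes 1
p_6 = 2: count[2] becomes 2
p_7 = 7: count[7] becomes 2
p_8 = 2: count[2] becomes 3
Degrees (1 + count): deg[1]=1+1=2, deg[2]=1+3=4, deg[3]=1+1=2, deg[4]=1+1=2, deg[5]=1+0=1, deg[6]=1+0=1, deg[7]=1+2=3, deg[8]=1+0=1, deg[9]=1+0=1, deg[10]=1+0=1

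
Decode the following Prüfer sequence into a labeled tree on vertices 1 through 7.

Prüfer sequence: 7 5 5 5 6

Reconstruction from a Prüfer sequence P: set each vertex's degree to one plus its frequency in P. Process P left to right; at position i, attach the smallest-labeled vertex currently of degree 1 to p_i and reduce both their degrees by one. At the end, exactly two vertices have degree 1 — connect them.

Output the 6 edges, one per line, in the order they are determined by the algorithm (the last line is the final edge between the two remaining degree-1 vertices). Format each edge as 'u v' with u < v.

Answer: 1 7
2 5
3 5
4 5
5 6
6 7

Derivation:
Initial degrees: {1:1, 2:1, 3:1, 4:1, 5:4, 6:2, 7:2}
Step 1: smallest deg-1 vertex = 1, p_1 = 7. Add edge {1,7}. Now deg[1]=0, deg[7]=1.
Step 2: smallest deg-1 vertex = 2, p_2 = 5. Add edge {2,5}. Now deg[2]=0, deg[5]=3.
Step 3: smallest deg-1 vertex = 3, p_3 = 5. Add edge {3,5}. Now deg[3]=0, deg[5]=2.
Step 4: smallest deg-1 vertex = 4, p_4 = 5. Add edge {4,5}. Now deg[4]=0, deg[5]=1.
Step 5: smallest deg-1 vertex = 5, p_5 = 6. Add edge {5,6}. Now deg[5]=0, deg[6]=1.
Final: two remaining deg-1 vertices are 6, 7. Add edge {6,7}.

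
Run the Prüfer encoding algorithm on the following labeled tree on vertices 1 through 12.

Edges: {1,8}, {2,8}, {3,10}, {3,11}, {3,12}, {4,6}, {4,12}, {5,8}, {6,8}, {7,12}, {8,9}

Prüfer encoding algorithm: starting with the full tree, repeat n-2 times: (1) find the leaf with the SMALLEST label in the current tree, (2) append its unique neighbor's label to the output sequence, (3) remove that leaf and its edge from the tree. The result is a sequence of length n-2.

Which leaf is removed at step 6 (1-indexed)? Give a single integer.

Answer: 8

Derivation:
Step 1: current leaves = {1,2,5,7,9,10,11}. Remove leaf 1 (neighbor: 8).
Step 2: current leaves = {2,5,7,9,10,11}. Remove leaf 2 (neighbor: 8).
Step 3: current leaves = {5,7,9,10,11}. Remove leaf 5 (neighbor: 8).
Step 4: current leaves = {7,9,10,11}. Remove leaf 7 (neighbor: 12).
Step 5: current leaves = {9,10,11}. Remove leaf 9 (neighbor: 8).
Step 6: current leaves = {8,10,11}. Remove leaf 8 (neighbor: 6).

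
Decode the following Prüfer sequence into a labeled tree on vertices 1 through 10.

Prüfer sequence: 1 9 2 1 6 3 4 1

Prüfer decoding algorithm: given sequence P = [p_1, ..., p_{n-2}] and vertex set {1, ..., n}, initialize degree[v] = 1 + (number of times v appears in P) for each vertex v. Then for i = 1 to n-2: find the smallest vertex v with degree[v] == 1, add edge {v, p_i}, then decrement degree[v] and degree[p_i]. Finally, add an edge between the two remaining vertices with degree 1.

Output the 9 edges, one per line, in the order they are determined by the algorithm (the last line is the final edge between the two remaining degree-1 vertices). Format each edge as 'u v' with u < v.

Initial degrees: {1:4, 2:2, 3:2, 4:2, 5:1, 6:2, 7:1, 8:1, 9:2, 10:1}
Step 1: smallest deg-1 vertex = 5, p_1 = 1. Add edge {1,5}. Now deg[5]=0, deg[1]=3.
Step 2: smallest deg-1 vertex = 7, p_2 = 9. Add edge {7,9}. Now deg[7]=0, deg[9]=1.
Step 3: smallest deg-1 vertex = 8, p_3 = 2. Add edge {2,8}. Now deg[8]=0, deg[2]=1.
Step 4: smallest deg-1 vertex = 2, p_4 = 1. Add edge {1,2}. Now deg[2]=0, deg[1]=2.
Step 5: smallest deg-1 vertex = 9, p_5 = 6. Add edge {6,9}. Now deg[9]=0, deg[6]=1.
Step 6: smallest deg-1 vertex = 6, p_6 = 3. Add edge {3,6}. Now deg[6]=0, deg[3]=1.
Step 7: smallest deg-1 vertex = 3, p_7 = 4. Add edge {3,4}. Now deg[3]=0, deg[4]=1.
Step 8: smallest deg-1 vertex = 4, p_8 = 1. Add edge {1,4}. Now deg[4]=0, deg[1]=1.
Final: two remaining deg-1 vertices are 1, 10. Add edge {1,10}.

Answer: 1 5
7 9
2 8
1 2
6 9
3 6
3 4
1 4
1 10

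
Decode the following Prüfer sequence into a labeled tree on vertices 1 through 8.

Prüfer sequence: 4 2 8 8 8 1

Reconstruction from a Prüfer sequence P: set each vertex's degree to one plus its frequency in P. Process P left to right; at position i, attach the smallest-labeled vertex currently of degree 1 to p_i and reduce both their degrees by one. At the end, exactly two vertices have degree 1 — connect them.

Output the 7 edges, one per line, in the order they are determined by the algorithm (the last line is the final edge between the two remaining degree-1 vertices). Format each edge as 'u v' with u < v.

Answer: 3 4
2 4
2 8
5 8
6 8
1 7
1 8

Derivation:
Initial degrees: {1:2, 2:2, 3:1, 4:2, 5:1, 6:1, 7:1, 8:4}
Step 1: smallest deg-1 vertex = 3, p_1 = 4. Add edge {3,4}. Now deg[3]=0, deg[4]=1.
Step 2: smallest deg-1 vertex = 4, p_2 = 2. Add edge {2,4}. Now deg[4]=0, deg[2]=1.
Step 3: smallest deg-1 vertex = 2, p_3 = 8. Add edge {2,8}. Now deg[2]=0, deg[8]=3.
Step 4: smallest deg-1 vertex = 5, p_4 = 8. Add edge {5,8}. Now deg[5]=0, deg[8]=2.
Step 5: smallest deg-1 vertex = 6, p_5 = 8. Add edge {6,8}. Now deg[6]=0, deg[8]=1.
Step 6: smallest deg-1 vertex = 7, p_6 = 1. Add edge {1,7}. Now deg[7]=0, deg[1]=1.
Final: two remaining deg-1 vertices are 1, 8. Add edge {1,8}.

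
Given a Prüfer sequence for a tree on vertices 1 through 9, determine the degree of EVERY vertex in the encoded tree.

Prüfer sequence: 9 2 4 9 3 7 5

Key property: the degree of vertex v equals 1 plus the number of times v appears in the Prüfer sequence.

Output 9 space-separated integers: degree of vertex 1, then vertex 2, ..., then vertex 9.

Answer: 1 2 2 2 2 1 2 1 3

Derivation:
p_1 = 9: count[9] becomes 1
p_2 = 2: count[2] becomes 1
p_3 = 4: count[4] becomes 1
p_4 = 9: count[9] becomes 2
p_5 = 3: count[3] becomes 1
p_6 = 7: count[7] becomes 1
p_7 = 5: count[5] becomes 1
Degrees (1 + count): deg[1]=1+0=1, deg[2]=1+1=2, deg[3]=1+1=2, deg[4]=1+1=2, deg[5]=1+1=2, deg[6]=1+0=1, deg[7]=1+1=2, deg[8]=1+0=1, deg[9]=1+2=3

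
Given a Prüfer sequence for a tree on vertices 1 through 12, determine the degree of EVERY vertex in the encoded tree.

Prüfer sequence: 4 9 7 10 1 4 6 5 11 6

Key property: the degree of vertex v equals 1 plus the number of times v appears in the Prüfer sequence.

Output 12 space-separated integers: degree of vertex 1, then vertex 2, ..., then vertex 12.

p_1 = 4: count[4] becomes 1
p_2 = 9: count[9] becomes 1
p_3 = 7: count[7] becomes 1
p_4 = 10: count[10] becomes 1
p_5 = 1: count[1] becomes 1
p_6 = 4: count[4] becomes 2
p_7 = 6: count[6] becomes 1
p_8 = 5: count[5] becomes 1
p_9 = 11: count[11] becomes 1
p_10 = 6: count[6] becomes 2
Degrees (1 + count): deg[1]=1+1=2, deg[2]=1+0=1, deg[3]=1+0=1, deg[4]=1+2=3, deg[5]=1+1=2, deg[6]=1+2=3, deg[7]=1+1=2, deg[8]=1+0=1, deg[9]=1+1=2, deg[10]=1+1=2, deg[11]=1+1=2, deg[12]=1+0=1

Answer: 2 1 1 3 2 3 2 1 2 2 2 1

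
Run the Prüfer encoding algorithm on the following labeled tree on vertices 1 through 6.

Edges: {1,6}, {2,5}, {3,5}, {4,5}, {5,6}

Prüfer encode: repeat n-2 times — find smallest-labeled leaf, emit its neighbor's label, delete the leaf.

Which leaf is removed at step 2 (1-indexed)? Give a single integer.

Answer: 2

Derivation:
Step 1: current leaves = {1,2,3,4}. Remove leaf 1 (neighbor: 6).
Step 2: current leaves = {2,3,4,6}. Remove leaf 2 (neighbor: 5).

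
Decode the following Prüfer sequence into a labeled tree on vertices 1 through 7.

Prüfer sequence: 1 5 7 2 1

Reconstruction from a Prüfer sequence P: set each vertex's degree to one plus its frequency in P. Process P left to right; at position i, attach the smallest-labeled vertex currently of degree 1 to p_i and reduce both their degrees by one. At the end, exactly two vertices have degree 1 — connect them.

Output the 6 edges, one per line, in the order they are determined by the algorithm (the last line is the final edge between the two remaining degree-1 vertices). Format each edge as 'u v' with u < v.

Initial degrees: {1:3, 2:2, 3:1, 4:1, 5:2, 6:1, 7:2}
Step 1: smallest deg-1 vertex = 3, p_1 = 1. Add edge {1,3}. Now deg[3]=0, deg[1]=2.
Step 2: smallest deg-1 vertex = 4, p_2 = 5. Add edge {4,5}. Now deg[4]=0, deg[5]=1.
Step 3: smallest deg-1 vertex = 5, p_3 = 7. Add edge {5,7}. Now deg[5]=0, deg[7]=1.
Step 4: smallest deg-1 vertex = 6, p_4 = 2. Add edge {2,6}. Now deg[6]=0, deg[2]=1.
Step 5: smallest deg-1 vertex = 2, p_5 = 1. Add edge {1,2}. Now deg[2]=0, deg[1]=1.
Final: two remaining deg-1 vertices are 1, 7. Add edge {1,7}.

Answer: 1 3
4 5
5 7
2 6
1 2
1 7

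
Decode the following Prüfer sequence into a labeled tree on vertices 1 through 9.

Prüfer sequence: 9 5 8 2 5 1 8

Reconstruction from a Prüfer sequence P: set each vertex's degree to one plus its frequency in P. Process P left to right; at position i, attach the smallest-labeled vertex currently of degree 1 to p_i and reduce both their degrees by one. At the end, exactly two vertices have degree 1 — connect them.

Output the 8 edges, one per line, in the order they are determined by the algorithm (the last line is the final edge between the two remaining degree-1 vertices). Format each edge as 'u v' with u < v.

Answer: 3 9
4 5
6 8
2 7
2 5
1 5
1 8
8 9

Derivation:
Initial degrees: {1:2, 2:2, 3:1, 4:1, 5:3, 6:1, 7:1, 8:3, 9:2}
Step 1: smallest deg-1 vertex = 3, p_1 = 9. Add edge {3,9}. Now deg[3]=0, deg[9]=1.
Step 2: smallest deg-1 vertex = 4, p_2 = 5. Add edge {4,5}. Now deg[4]=0, deg[5]=2.
Step 3: smallest deg-1 vertex = 6, p_3 = 8. Add edge {6,8}. Now deg[6]=0, deg[8]=2.
Step 4: smallest deg-1 vertex = 7, p_4 = 2. Add edge {2,7}. Now deg[7]=0, deg[2]=1.
Step 5: smallest deg-1 vertex = 2, p_5 = 5. Add edge {2,5}. Now deg[2]=0, deg[5]=1.
Step 6: smallest deg-1 vertex = 5, p_6 = 1. Add edge {1,5}. Now deg[5]=0, deg[1]=1.
Step 7: smallest deg-1 vertex = 1, p_7 = 8. Add edge {1,8}. Now deg[1]=0, deg[8]=1.
Final: two remaining deg-1 vertices are 8, 9. Add edge {8,9}.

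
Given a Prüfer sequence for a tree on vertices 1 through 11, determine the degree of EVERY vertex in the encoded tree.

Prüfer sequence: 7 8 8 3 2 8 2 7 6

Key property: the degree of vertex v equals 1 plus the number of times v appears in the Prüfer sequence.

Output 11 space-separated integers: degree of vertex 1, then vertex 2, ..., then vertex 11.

p_1 = 7: count[7] becomes 1
p_2 = 8: count[8] becomes 1
p_3 = 8: count[8] becomes 2
p_4 = 3: count[3] becomes 1
p_5 = 2: count[2] becomes 1
p_6 = 8: count[8] becomes 3
p_7 = 2: count[2] becomes 2
p_8 = 7: count[7] becomes 2
p_9 = 6: count[6] becomes 1
Degrees (1 + count): deg[1]=1+0=1, deg[2]=1+2=3, deg[3]=1+1=2, deg[4]=1+0=1, deg[5]=1+0=1, deg[6]=1+1=2, deg[7]=1+2=3, deg[8]=1+3=4, deg[9]=1+0=1, deg[10]=1+0=1, deg[11]=1+0=1

Answer: 1 3 2 1 1 2 3 4 1 1 1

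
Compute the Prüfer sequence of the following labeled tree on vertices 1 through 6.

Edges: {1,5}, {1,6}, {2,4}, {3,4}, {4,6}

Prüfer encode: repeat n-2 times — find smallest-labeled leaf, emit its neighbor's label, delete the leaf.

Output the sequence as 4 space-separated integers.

Step 1: leaves = {2,3,5}. Remove smallest leaf 2, emit neighbor 4.
Step 2: leaves = {3,5}. Remove smallest leaf 3, emit neighbor 4.
Step 3: leaves = {4,5}. Remove smallest leaf 4, emit neighbor 6.
Step 4: leaves = {5,6}. Remove smallest leaf 5, emit neighbor 1.
Done: 2 vertices remain (1, 6). Sequence = [4 4 6 1]

Answer: 4 4 6 1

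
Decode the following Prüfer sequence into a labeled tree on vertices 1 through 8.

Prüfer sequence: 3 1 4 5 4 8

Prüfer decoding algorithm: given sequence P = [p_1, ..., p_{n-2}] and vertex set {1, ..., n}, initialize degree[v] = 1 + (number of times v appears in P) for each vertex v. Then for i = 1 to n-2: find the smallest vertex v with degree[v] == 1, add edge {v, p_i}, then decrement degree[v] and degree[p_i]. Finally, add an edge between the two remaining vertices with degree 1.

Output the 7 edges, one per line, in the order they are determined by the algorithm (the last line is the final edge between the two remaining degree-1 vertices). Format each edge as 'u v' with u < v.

Initial degrees: {1:2, 2:1, 3:2, 4:3, 5:2, 6:1, 7:1, 8:2}
Step 1: smallest deg-1 vertex = 2, p_1 = 3. Add edge {2,3}. Now deg[2]=0, deg[3]=1.
Step 2: smallest deg-1 vertex = 3, p_2 = 1. Add edge {1,3}. Now deg[3]=0, deg[1]=1.
Step 3: smallest deg-1 vertex = 1, p_3 = 4. Add edge {1,4}. Now deg[1]=0, deg[4]=2.
Step 4: smallest deg-1 vertex = 6, p_4 = 5. Add edge {5,6}. Now deg[6]=0, deg[5]=1.
Step 5: smallest deg-1 vertex = 5, p_5 = 4. Add edge {4,5}. Now deg[5]=0, deg[4]=1.
Step 6: smallest deg-1 vertex = 4, p_6 = 8. Add edge {4,8}. Now deg[4]=0, deg[8]=1.
Final: two remaining deg-1 vertices are 7, 8. Add edge {7,8}.

Answer: 2 3
1 3
1 4
5 6
4 5
4 8
7 8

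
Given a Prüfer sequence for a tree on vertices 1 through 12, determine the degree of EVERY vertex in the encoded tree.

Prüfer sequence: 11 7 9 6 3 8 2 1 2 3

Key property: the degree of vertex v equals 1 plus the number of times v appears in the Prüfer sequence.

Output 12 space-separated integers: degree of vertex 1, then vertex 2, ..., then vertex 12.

Answer: 2 3 3 1 1 2 2 2 2 1 2 1

Derivation:
p_1 = 11: count[11] becomes 1
p_2 = 7: count[7] becomes 1
p_3 = 9: count[9] becomes 1
p_4 = 6: count[6] becomes 1
p_5 = 3: count[3] becomes 1
p_6 = 8: count[8] becomes 1
p_7 = 2: count[2] becomes 1
p_8 = 1: count[1] becomes 1
p_9 = 2: count[2] becomes 2
p_10 = 3: count[3] becomes 2
Degrees (1 + count): deg[1]=1+1=2, deg[2]=1+2=3, deg[3]=1+2=3, deg[4]=1+0=1, deg[5]=1+0=1, deg[6]=1+1=2, deg[7]=1+1=2, deg[8]=1+1=2, deg[9]=1+1=2, deg[10]=1+0=1, deg[11]=1+1=2, deg[12]=1+0=1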